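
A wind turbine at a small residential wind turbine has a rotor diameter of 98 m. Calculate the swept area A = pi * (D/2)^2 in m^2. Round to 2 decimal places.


Compute the rotor radius:
  r = D / 2 = 98 / 2 = 49.0 m
Calculate swept area:
  A = pi * r^2 = pi * 49.0^2
  A = 7542.96 m^2

7542.96


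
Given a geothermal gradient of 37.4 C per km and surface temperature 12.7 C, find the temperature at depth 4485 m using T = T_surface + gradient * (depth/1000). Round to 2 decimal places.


Convert depth to km: 4485 / 1000 = 4.485 km
Temperature increase = gradient * depth_km = 37.4 * 4.485 = 167.74 C
Temperature at depth = T_surface + delta_T = 12.7 + 167.74
T = 180.44 C

180.44


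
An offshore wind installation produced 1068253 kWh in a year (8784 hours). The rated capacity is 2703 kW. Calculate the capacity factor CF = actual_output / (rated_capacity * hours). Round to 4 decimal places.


Capacity factor = actual output / maximum possible output
Maximum possible = rated * hours = 2703 * 8784 = 23743152 kWh
CF = 1068253 / 23743152
CF = 0.0450

0.0450


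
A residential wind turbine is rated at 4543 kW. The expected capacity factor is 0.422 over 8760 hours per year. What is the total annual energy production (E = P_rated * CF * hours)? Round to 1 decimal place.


Annual energy = rated_kW * capacity_factor * hours_per_year
Given: P_rated = 4543 kW, CF = 0.422, hours = 8760
E = 4543 * 0.422 * 8760
E = 16794199.0 kWh

16794199.0


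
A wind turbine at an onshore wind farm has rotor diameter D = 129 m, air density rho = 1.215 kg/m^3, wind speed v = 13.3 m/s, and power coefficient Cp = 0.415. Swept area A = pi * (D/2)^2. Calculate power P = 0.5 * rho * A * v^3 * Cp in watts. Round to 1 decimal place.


Step 1 -- Compute swept area:
  A = pi * (D/2)^2 = pi * (129/2)^2 = 13069.81 m^2
Step 2 -- Apply wind power equation:
  P = 0.5 * rho * A * v^3 * Cp
  v^3 = 13.3^3 = 2352.637
  P = 0.5 * 1.215 * 13069.81 * 2352.637 * 0.415
  P = 7752086.4 W

7752086.4


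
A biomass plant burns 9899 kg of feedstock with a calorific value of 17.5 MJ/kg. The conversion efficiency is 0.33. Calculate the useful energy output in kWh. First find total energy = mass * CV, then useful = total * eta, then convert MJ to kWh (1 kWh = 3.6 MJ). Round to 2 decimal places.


Total energy = mass * CV = 9899 * 17.5 = 173232.5 MJ
Useful energy = total * eta = 173232.5 * 0.33 = 57166.73 MJ
Convert to kWh: 57166.73 / 3.6
Useful energy = 15879.65 kWh

15879.65


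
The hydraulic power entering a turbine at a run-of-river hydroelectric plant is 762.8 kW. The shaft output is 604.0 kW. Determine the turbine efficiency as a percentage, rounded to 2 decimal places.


Turbine efficiency = (output power / input power) * 100
eta = (604.0 / 762.8) * 100
eta = 79.18%

79.18


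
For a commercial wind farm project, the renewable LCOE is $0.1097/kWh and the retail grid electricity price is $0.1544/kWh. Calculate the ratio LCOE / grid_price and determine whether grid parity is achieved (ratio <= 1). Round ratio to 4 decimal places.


Compare LCOE to grid price:
  LCOE = $0.1097/kWh, Grid price = $0.1544/kWh
  Ratio = LCOE / grid_price = 0.1097 / 0.1544 = 0.7105
  Grid parity achieved (ratio <= 1)? yes

0.7105


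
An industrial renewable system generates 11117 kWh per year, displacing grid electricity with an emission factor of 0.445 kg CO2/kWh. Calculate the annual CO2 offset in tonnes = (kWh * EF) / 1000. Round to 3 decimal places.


CO2 offset in kg = generation * emission_factor
CO2 offset = 11117 * 0.445 = 4947.07 kg
Convert to tonnes:
  CO2 offset = 4947.07 / 1000 = 4.947 tonnes

4.947


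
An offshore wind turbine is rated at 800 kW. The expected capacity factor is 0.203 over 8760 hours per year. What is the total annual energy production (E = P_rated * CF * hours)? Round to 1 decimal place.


Annual energy = rated_kW * capacity_factor * hours_per_year
Given: P_rated = 800 kW, CF = 0.203, hours = 8760
E = 800 * 0.203 * 8760
E = 1422624.0 kWh

1422624.0


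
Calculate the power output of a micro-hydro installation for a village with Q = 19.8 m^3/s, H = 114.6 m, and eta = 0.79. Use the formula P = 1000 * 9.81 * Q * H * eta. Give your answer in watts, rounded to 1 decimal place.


Apply the hydropower formula P = rho * g * Q * H * eta
rho * g = 1000 * 9.81 = 9810.0
P = 9810.0 * 19.8 * 114.6 * 0.79
P = 17585143.1 W

17585143.1


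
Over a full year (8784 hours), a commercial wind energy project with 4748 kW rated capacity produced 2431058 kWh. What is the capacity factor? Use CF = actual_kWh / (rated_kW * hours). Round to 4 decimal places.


Capacity factor = actual output / maximum possible output
Maximum possible = rated * hours = 4748 * 8784 = 41706432 kWh
CF = 2431058 / 41706432
CF = 0.0583

0.0583


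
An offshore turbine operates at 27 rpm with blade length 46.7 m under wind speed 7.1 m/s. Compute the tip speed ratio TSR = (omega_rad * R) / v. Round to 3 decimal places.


Convert rotational speed to rad/s:
  omega = 27 * 2 * pi / 60 = 2.8274 rad/s
Compute tip speed:
  v_tip = omega * R = 2.8274 * 46.7 = 132.041 m/s
Tip speed ratio:
  TSR = v_tip / v_wind = 132.041 / 7.1 = 18.597

18.597


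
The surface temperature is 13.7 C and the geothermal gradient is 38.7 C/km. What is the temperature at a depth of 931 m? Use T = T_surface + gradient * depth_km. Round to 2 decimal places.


Convert depth to km: 931 / 1000 = 0.931 km
Temperature increase = gradient * depth_km = 38.7 * 0.931 = 36.03 C
Temperature at depth = T_surface + delta_T = 13.7 + 36.03
T = 49.73 C

49.73


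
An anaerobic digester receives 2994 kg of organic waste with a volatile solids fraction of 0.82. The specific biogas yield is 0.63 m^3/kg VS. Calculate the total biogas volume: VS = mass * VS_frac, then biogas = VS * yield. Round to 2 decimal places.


Compute volatile solids:
  VS = mass * VS_fraction = 2994 * 0.82 = 2455.08 kg
Calculate biogas volume:
  Biogas = VS * specific_yield = 2455.08 * 0.63
  Biogas = 1546.70 m^3

1546.70


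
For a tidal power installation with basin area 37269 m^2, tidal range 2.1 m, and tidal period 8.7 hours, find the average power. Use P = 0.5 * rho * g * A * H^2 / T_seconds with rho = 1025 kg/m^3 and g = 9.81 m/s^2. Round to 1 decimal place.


Convert period to seconds: T = 8.7 * 3600 = 31320.0 s
H^2 = 2.1^2 = 4.41
P = 0.5 * rho * g * A * H^2 / T
P = 0.5 * 1025 * 9.81 * 37269 * 4.41 / 31320.0
P = 26383.2 W

26383.2


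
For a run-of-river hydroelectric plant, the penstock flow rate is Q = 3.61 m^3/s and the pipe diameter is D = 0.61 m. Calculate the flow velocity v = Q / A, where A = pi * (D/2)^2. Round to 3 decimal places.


Compute pipe cross-sectional area:
  A = pi * (D/2)^2 = pi * (0.61/2)^2 = 0.2922 m^2
Calculate velocity:
  v = Q / A = 3.61 / 0.2922
  v = 12.353 m/s

12.353


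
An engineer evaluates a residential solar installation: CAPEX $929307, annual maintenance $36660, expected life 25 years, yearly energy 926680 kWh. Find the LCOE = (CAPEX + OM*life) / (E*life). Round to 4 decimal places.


Total cost = CAPEX + OM * lifetime = 929307 + 36660 * 25 = 929307 + 916500 = 1845807
Total generation = annual * lifetime = 926680 * 25 = 23167000 kWh
LCOE = 1845807 / 23167000
LCOE = 0.0797 $/kWh

0.0797


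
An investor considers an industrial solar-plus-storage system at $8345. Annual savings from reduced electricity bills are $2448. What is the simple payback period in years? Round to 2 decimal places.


Simple payback period = initial cost / annual savings
Payback = 8345 / 2448
Payback = 3.41 years

3.41


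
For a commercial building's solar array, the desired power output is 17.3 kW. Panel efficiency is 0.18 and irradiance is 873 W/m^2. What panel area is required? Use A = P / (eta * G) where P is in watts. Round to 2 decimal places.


Convert target power to watts: P = 17.3 * 1000 = 17300.0 W
Compute denominator: eta * G = 0.18 * 873 = 157.14
Required area A = P / (eta * G) = 17300.0 / 157.14
A = 110.09 m^2

110.09


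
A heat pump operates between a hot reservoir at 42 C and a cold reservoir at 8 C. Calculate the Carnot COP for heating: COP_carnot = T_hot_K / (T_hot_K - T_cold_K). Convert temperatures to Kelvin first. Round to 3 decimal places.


Convert to Kelvin:
  T_hot = 42 + 273.15 = 315.15 K
  T_cold = 8 + 273.15 = 281.15 K
Apply Carnot COP formula:
  COP = T_hot_K / (T_hot_K - T_cold_K) = 315.15 / 34.0
  COP = 9.269

9.269


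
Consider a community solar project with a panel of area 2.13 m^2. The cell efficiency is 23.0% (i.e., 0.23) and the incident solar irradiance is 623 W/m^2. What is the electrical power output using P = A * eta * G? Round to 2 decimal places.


Use the solar power formula P = A * eta * G.
Given: A = 2.13 m^2, eta = 0.23, G = 623 W/m^2
P = 2.13 * 0.23 * 623
P = 305.21 W

305.21


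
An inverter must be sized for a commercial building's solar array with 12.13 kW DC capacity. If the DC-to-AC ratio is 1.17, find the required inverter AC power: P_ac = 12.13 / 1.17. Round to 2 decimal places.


The inverter AC capacity is determined by the DC/AC ratio.
Given: P_dc = 12.13 kW, DC/AC ratio = 1.17
P_ac = P_dc / ratio = 12.13 / 1.17
P_ac = 10.37 kW

10.37


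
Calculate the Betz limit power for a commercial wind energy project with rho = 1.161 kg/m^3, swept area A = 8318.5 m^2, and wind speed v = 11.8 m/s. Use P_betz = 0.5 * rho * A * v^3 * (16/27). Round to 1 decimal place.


The Betz coefficient Cp_max = 16/27 = 0.5926
v^3 = 11.8^3 = 1643.032
P_betz = 0.5 * rho * A * v^3 * Cp_max
P_betz = 0.5 * 1.161 * 8318.5 * 1643.032 * 0.5926
P_betz = 4701641.2 W

4701641.2


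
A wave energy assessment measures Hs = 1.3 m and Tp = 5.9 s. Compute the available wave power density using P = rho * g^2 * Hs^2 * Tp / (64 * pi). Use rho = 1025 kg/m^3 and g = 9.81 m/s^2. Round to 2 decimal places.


Apply wave power formula:
  g^2 = 9.81^2 = 96.2361
  Hs^2 = 1.3^2 = 1.69
  Numerator = rho * g^2 * Hs^2 * Tp = 1025 * 96.2361 * 1.69 * 5.9 = 983559.41
  Denominator = 64 * pi = 201.0619
  P = 983559.41 / 201.0619 = 4891.82 W/m

4891.82


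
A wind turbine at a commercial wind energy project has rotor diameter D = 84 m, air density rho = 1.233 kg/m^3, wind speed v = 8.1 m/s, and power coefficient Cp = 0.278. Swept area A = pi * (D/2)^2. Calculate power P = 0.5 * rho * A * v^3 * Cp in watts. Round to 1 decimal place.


Step 1 -- Compute swept area:
  A = pi * (D/2)^2 = pi * (84/2)^2 = 5541.77 m^2
Step 2 -- Apply wind power equation:
  P = 0.5 * rho * A * v^3 * Cp
  v^3 = 8.1^3 = 531.441
  P = 0.5 * 1.233 * 5541.77 * 531.441 * 0.278
  P = 504755.9 W

504755.9


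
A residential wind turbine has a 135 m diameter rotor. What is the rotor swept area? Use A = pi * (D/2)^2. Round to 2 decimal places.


Compute the rotor radius:
  r = D / 2 = 135 / 2 = 67.5 m
Calculate swept area:
  A = pi * r^2 = pi * 67.5^2
  A = 14313.88 m^2

14313.88


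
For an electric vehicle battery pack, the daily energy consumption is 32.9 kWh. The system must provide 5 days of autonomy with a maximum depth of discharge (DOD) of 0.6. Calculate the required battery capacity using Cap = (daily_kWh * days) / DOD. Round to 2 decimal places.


Total energy needed = daily * days = 32.9 * 5 = 164.5 kWh
Account for depth of discharge:
  Cap = total_energy / DOD = 164.5 / 0.6
  Cap = 274.17 kWh

274.17


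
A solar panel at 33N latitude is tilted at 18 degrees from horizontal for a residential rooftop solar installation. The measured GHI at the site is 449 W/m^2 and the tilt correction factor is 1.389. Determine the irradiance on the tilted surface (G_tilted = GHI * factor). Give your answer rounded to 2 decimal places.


Identify the given values:
  GHI = 449 W/m^2, tilt correction factor = 1.389
Apply the formula G_tilted = GHI * factor:
  G_tilted = 449 * 1.389
  G_tilted = 623.66 W/m^2

623.66


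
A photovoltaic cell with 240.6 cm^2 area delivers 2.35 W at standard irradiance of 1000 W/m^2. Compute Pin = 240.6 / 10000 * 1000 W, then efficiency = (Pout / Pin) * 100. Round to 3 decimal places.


First compute the input power:
  Pin = area_cm2 / 10000 * G = 240.6 / 10000 * 1000 = 24.06 W
Then compute efficiency:
  Efficiency = (Pout / Pin) * 100 = (2.35 / 24.06) * 100
  Efficiency = 9.767%

9.767


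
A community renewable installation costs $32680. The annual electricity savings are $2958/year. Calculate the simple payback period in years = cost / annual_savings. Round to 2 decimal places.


Simple payback period = initial cost / annual savings
Payback = 32680 / 2958
Payback = 11.05 years

11.05


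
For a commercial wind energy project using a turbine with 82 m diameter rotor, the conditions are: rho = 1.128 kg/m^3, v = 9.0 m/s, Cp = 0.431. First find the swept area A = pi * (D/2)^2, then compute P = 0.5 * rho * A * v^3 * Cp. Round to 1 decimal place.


Step 1 -- Compute swept area:
  A = pi * (D/2)^2 = pi * (82/2)^2 = 5281.02 m^2
Step 2 -- Apply wind power equation:
  P = 0.5 * rho * A * v^3 * Cp
  v^3 = 9.0^3 = 729.0
  P = 0.5 * 1.128 * 5281.02 * 729.0 * 0.431
  P = 935839.8 W

935839.8


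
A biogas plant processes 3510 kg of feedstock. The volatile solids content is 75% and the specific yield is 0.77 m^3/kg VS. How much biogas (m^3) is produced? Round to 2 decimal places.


Compute volatile solids:
  VS = mass * VS_fraction = 3510 * 0.75 = 2632.5 kg
Calculate biogas volume:
  Biogas = VS * specific_yield = 2632.5 * 0.77
  Biogas = 2027.03 m^3

2027.03


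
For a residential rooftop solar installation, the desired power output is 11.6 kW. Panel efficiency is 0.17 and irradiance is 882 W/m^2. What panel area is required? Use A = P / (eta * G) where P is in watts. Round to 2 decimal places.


Convert target power to watts: P = 11.6 * 1000 = 11600.0 W
Compute denominator: eta * G = 0.17 * 882 = 149.94
Required area A = P / (eta * G) = 11600.0 / 149.94
A = 77.36 m^2

77.36


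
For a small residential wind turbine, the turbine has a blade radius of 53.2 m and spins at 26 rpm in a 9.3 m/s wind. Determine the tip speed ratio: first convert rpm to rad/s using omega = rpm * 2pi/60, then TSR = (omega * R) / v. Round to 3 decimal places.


Convert rotational speed to rad/s:
  omega = 26 * 2 * pi / 60 = 2.7227 rad/s
Compute tip speed:
  v_tip = omega * R = 2.7227 * 53.2 = 144.848 m/s
Tip speed ratio:
  TSR = v_tip / v_wind = 144.848 / 9.3 = 15.575

15.575


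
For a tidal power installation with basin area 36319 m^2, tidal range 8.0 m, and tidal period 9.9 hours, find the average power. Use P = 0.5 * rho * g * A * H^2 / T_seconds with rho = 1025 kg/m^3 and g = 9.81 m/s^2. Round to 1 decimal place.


Convert period to seconds: T = 9.9 * 3600 = 35640.0 s
H^2 = 8.0^2 = 64.0
P = 0.5 * rho * g * A * H^2 / T
P = 0.5 * 1025 * 9.81 * 36319 * 64.0 / 35640.0
P = 327898.2 W

327898.2


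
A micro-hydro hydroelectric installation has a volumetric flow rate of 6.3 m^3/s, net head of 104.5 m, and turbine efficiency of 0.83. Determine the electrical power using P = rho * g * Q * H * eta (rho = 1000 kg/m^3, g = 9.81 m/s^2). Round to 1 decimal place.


Apply the hydropower formula P = rho * g * Q * H * eta
rho * g = 1000 * 9.81 = 9810.0
P = 9810.0 * 6.3 * 104.5 * 0.83
P = 5360483.2 W

5360483.2


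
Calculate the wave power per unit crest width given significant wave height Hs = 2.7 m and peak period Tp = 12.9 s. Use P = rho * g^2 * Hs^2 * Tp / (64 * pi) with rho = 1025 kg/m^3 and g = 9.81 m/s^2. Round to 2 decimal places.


Apply wave power formula:
  g^2 = 9.81^2 = 96.2361
  Hs^2 = 2.7^2 = 7.29
  Numerator = rho * g^2 * Hs^2 * Tp = 1025 * 96.2361 * 7.29 * 12.9 = 9276392.56
  Denominator = 64 * pi = 201.0619
  P = 9276392.56 / 201.0619 = 46136.99 W/m

46136.99


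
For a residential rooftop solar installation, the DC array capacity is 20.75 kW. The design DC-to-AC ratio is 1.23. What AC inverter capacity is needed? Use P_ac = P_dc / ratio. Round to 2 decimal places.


The inverter AC capacity is determined by the DC/AC ratio.
Given: P_dc = 20.75 kW, DC/AC ratio = 1.23
P_ac = P_dc / ratio = 20.75 / 1.23
P_ac = 16.87 kW

16.87


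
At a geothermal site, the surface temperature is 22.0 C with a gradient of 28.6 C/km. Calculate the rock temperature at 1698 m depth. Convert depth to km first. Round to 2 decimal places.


Convert depth to km: 1698 / 1000 = 1.698 km
Temperature increase = gradient * depth_km = 28.6 * 1.698 = 48.56 C
Temperature at depth = T_surface + delta_T = 22.0 + 48.56
T = 70.56 C

70.56


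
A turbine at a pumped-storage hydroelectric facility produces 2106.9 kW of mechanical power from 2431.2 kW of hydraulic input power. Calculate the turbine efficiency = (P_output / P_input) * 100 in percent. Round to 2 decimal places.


Turbine efficiency = (output power / input power) * 100
eta = (2106.9 / 2431.2) * 100
eta = 86.66%

86.66


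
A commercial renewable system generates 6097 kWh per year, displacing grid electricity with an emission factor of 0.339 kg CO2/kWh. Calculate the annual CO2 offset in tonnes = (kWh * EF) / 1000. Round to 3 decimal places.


CO2 offset in kg = generation * emission_factor
CO2 offset = 6097 * 0.339 = 2066.88 kg
Convert to tonnes:
  CO2 offset = 2066.88 / 1000 = 2.067 tonnes

2.067


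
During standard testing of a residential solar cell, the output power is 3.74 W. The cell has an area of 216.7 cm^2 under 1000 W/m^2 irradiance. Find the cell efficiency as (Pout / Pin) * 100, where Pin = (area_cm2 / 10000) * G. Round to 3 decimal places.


First compute the input power:
  Pin = area_cm2 / 10000 * G = 216.7 / 10000 * 1000 = 21.67 W
Then compute efficiency:
  Efficiency = (Pout / Pin) * 100 = (3.74 / 21.67) * 100
  Efficiency = 17.259%

17.259


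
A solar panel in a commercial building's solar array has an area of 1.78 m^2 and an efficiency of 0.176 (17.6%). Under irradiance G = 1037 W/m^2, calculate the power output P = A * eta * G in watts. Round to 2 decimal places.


Use the solar power formula P = A * eta * G.
Given: A = 1.78 m^2, eta = 0.176, G = 1037 W/m^2
P = 1.78 * 0.176 * 1037
P = 324.87 W

324.87


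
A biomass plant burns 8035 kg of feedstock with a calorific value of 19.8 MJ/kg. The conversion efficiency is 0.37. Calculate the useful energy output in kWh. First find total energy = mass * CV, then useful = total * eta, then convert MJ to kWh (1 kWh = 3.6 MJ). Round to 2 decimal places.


Total energy = mass * CV = 8035 * 19.8 = 159093.0 MJ
Useful energy = total * eta = 159093.0 * 0.37 = 58864.41 MJ
Convert to kWh: 58864.41 / 3.6
Useful energy = 16351.23 kWh

16351.23


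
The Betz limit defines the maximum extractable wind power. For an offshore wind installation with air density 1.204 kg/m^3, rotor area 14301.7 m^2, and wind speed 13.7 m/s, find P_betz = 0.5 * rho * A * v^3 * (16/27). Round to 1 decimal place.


The Betz coefficient Cp_max = 16/27 = 0.5926
v^3 = 13.7^3 = 2571.353
P_betz = 0.5 * rho * A * v^3 * Cp_max
P_betz = 0.5 * 1.204 * 14301.7 * 2571.353 * 0.5926
P_betz = 13119040.6 W

13119040.6


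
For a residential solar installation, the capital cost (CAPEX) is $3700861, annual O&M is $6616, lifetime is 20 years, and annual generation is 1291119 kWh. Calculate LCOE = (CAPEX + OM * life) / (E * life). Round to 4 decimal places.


Total cost = CAPEX + OM * lifetime = 3700861 + 6616 * 20 = 3700861 + 132320 = 3833181
Total generation = annual * lifetime = 1291119 * 20 = 25822380 kWh
LCOE = 3833181 / 25822380
LCOE = 0.1484 $/kWh

0.1484


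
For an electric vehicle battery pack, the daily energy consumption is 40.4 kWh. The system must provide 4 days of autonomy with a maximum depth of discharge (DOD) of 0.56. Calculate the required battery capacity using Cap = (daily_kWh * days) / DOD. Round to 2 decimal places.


Total energy needed = daily * days = 40.4 * 4 = 161.6 kWh
Account for depth of discharge:
  Cap = total_energy / DOD = 161.6 / 0.56
  Cap = 288.57 kWh

288.57


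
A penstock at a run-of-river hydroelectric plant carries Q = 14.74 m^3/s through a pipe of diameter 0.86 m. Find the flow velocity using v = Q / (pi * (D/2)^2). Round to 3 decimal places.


Compute pipe cross-sectional area:
  A = pi * (D/2)^2 = pi * (0.86/2)^2 = 0.5809 m^2
Calculate velocity:
  v = Q / A = 14.74 / 0.5809
  v = 25.375 m/s

25.375


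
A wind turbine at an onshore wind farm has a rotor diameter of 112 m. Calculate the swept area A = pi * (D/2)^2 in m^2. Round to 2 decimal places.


Compute the rotor radius:
  r = D / 2 = 112 / 2 = 56.0 m
Calculate swept area:
  A = pi * r^2 = pi * 56.0^2
  A = 9852.03 m^2

9852.03


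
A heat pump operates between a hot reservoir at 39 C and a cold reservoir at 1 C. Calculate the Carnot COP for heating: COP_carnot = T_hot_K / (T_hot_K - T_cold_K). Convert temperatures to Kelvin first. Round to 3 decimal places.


Convert to Kelvin:
  T_hot = 39 + 273.15 = 312.15 K
  T_cold = 1 + 273.15 = 274.15 K
Apply Carnot COP formula:
  COP = T_hot_K / (T_hot_K - T_cold_K) = 312.15 / 38.0
  COP = 8.214

8.214


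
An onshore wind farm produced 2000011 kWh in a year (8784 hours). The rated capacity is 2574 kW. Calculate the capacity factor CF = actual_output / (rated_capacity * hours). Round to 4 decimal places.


Capacity factor = actual output / maximum possible output
Maximum possible = rated * hours = 2574 * 8784 = 22610016 kWh
CF = 2000011 / 22610016
CF = 0.0885

0.0885


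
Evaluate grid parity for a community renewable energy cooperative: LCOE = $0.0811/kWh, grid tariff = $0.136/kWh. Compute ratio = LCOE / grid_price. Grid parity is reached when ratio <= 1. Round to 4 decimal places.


Compare LCOE to grid price:
  LCOE = $0.0811/kWh, Grid price = $0.136/kWh
  Ratio = LCOE / grid_price = 0.0811 / 0.136 = 0.5963
  Grid parity achieved (ratio <= 1)? yes

0.5963


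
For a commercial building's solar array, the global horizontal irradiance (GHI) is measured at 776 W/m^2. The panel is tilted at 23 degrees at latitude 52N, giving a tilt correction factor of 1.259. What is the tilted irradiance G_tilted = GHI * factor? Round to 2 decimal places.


Identify the given values:
  GHI = 776 W/m^2, tilt correction factor = 1.259
Apply the formula G_tilted = GHI * factor:
  G_tilted = 776 * 1.259
  G_tilted = 976.98 W/m^2

976.98


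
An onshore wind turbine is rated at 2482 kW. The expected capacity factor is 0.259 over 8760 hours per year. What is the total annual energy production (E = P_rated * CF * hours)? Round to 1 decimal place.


Annual energy = rated_kW * capacity_factor * hours_per_year
Given: P_rated = 2482 kW, CF = 0.259, hours = 8760
E = 2482 * 0.259 * 8760
E = 5631260.9 kWh

5631260.9


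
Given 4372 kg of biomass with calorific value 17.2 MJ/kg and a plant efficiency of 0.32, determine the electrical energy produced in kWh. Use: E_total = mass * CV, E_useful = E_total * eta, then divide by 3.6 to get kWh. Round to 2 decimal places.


Total energy = mass * CV = 4372 * 17.2 = 75198.4 MJ
Useful energy = total * eta = 75198.4 * 0.32 = 24063.49 MJ
Convert to kWh: 24063.49 / 3.6
Useful energy = 6684.30 kWh

6684.30


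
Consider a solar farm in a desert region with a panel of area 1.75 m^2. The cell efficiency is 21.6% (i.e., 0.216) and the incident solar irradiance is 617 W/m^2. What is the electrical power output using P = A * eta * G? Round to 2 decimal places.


Use the solar power formula P = A * eta * G.
Given: A = 1.75 m^2, eta = 0.216, G = 617 W/m^2
P = 1.75 * 0.216 * 617
P = 233.23 W

233.23


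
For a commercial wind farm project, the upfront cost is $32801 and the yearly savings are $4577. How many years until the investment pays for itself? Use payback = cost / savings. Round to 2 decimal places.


Simple payback period = initial cost / annual savings
Payback = 32801 / 4577
Payback = 7.17 years

7.17


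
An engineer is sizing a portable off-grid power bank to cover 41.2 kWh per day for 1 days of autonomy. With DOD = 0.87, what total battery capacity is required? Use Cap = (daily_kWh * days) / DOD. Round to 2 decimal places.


Total energy needed = daily * days = 41.2 * 1 = 41.2 kWh
Account for depth of discharge:
  Cap = total_energy / DOD = 41.2 / 0.87
  Cap = 47.36 kWh

47.36


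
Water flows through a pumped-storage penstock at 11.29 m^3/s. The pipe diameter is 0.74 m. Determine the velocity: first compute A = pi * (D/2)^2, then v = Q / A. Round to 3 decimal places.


Compute pipe cross-sectional area:
  A = pi * (D/2)^2 = pi * (0.74/2)^2 = 0.4301 m^2
Calculate velocity:
  v = Q / A = 11.29 / 0.4301
  v = 26.251 m/s

26.251


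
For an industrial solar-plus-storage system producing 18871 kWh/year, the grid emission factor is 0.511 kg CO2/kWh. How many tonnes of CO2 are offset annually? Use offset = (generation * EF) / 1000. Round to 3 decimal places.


CO2 offset in kg = generation * emission_factor
CO2 offset = 18871 * 0.511 = 9643.08 kg
Convert to tonnes:
  CO2 offset = 9643.08 / 1000 = 9.643 tonnes

9.643


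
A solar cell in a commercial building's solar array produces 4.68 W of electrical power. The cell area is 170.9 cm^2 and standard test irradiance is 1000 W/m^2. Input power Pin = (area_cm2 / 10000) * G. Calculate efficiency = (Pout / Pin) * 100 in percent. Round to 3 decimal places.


First compute the input power:
  Pin = area_cm2 / 10000 * G = 170.9 / 10000 * 1000 = 17.09 W
Then compute efficiency:
  Efficiency = (Pout / Pin) * 100 = (4.68 / 17.09) * 100
  Efficiency = 27.384%

27.384


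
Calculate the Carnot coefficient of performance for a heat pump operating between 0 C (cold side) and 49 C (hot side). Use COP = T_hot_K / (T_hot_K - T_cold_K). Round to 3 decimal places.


Convert to Kelvin:
  T_hot = 49 + 273.15 = 322.15 K
  T_cold = 0 + 273.15 = 273.15 K
Apply Carnot COP formula:
  COP = T_hot_K / (T_hot_K - T_cold_K) = 322.15 / 49.0
  COP = 6.574

6.574


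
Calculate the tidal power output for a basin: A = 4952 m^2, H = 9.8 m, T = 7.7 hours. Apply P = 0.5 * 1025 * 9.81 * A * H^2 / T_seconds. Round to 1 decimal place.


Convert period to seconds: T = 7.7 * 3600 = 27720.0 s
H^2 = 9.8^2 = 96.04
P = 0.5 * rho * g * A * H^2 / T
P = 0.5 * 1025 * 9.81 * 4952 * 96.04 / 27720.0
P = 86258.6 W

86258.6


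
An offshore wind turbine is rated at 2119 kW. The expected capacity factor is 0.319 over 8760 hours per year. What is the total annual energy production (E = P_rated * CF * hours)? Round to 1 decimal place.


Annual energy = rated_kW * capacity_factor * hours_per_year
Given: P_rated = 2119 kW, CF = 0.319, hours = 8760
E = 2119 * 0.319 * 8760
E = 5921418.4 kWh

5921418.4


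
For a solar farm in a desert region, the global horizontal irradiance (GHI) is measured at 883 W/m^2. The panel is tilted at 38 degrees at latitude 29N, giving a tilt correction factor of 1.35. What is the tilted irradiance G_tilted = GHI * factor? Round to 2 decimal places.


Identify the given values:
  GHI = 883 W/m^2, tilt correction factor = 1.35
Apply the formula G_tilted = GHI * factor:
  G_tilted = 883 * 1.35
  G_tilted = 1192.05 W/m^2

1192.05


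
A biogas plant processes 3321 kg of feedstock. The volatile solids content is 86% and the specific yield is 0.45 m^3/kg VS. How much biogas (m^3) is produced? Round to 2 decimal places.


Compute volatile solids:
  VS = mass * VS_fraction = 3321 * 0.86 = 2856.06 kg
Calculate biogas volume:
  Biogas = VS * specific_yield = 2856.06 * 0.45
  Biogas = 1285.23 m^3

1285.23


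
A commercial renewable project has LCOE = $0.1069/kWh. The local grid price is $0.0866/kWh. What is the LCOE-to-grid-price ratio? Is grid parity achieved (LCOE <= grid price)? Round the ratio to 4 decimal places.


Compare LCOE to grid price:
  LCOE = $0.1069/kWh, Grid price = $0.0866/kWh
  Ratio = LCOE / grid_price = 0.1069 / 0.0866 = 1.2344
  Grid parity achieved (ratio <= 1)? no

1.2344


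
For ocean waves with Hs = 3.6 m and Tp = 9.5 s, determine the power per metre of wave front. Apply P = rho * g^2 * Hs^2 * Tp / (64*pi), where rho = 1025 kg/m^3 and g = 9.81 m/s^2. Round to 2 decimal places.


Apply wave power formula:
  g^2 = 9.81^2 = 96.2361
  Hs^2 = 3.6^2 = 12.96
  Numerator = rho * g^2 * Hs^2 * Tp = 1025 * 96.2361 * 12.96 * 9.5 = 12144803.35
  Denominator = 64 * pi = 201.0619
  P = 12144803.35 / 201.0619 = 60403.30 W/m

60403.30


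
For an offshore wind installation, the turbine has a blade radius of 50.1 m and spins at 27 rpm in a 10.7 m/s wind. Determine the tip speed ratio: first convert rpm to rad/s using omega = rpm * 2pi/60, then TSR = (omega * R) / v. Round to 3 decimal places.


Convert rotational speed to rad/s:
  omega = 27 * 2 * pi / 60 = 2.8274 rad/s
Compute tip speed:
  v_tip = omega * R = 2.8274 * 50.1 = 141.654 m/s
Tip speed ratio:
  TSR = v_tip / v_wind = 141.654 / 10.7 = 13.239

13.239


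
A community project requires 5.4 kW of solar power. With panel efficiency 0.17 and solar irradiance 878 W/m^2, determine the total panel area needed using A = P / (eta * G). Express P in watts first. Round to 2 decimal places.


Convert target power to watts: P = 5.4 * 1000 = 5400.0 W
Compute denominator: eta * G = 0.17 * 878 = 149.26
Required area A = P / (eta * G) = 5400.0 / 149.26
A = 36.18 m^2

36.18


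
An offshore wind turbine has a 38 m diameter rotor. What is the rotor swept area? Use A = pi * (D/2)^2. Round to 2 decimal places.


Compute the rotor radius:
  r = D / 2 = 38 / 2 = 19.0 m
Calculate swept area:
  A = pi * r^2 = pi * 19.0^2
  A = 1134.11 m^2

1134.11


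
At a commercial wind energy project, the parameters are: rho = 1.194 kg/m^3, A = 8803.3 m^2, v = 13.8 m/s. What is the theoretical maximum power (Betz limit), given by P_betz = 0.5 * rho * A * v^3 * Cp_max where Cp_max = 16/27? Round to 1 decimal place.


The Betz coefficient Cp_max = 16/27 = 0.5926
v^3 = 13.8^3 = 2628.072
P_betz = 0.5 * rho * A * v^3 * Cp_max
P_betz = 0.5 * 1.194 * 8803.3 * 2628.072 * 0.5926
P_betz = 8184898.7 W

8184898.7


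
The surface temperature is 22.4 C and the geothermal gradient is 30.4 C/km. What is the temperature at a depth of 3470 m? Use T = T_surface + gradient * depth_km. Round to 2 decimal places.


Convert depth to km: 3470 / 1000 = 3.47 km
Temperature increase = gradient * depth_km = 30.4 * 3.47 = 105.49 C
Temperature at depth = T_surface + delta_T = 22.4 + 105.49
T = 127.89 C

127.89


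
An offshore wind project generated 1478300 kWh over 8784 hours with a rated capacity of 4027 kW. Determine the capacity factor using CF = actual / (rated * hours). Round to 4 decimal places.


Capacity factor = actual output / maximum possible output
Maximum possible = rated * hours = 4027 * 8784 = 35373168 kWh
CF = 1478300 / 35373168
CF = 0.0418

0.0418


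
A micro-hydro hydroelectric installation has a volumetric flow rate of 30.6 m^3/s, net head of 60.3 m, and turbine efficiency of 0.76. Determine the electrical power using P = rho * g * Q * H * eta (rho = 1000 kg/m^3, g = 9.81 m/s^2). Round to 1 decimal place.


Apply the hydropower formula P = rho * g * Q * H * eta
rho * g = 1000 * 9.81 = 9810.0
P = 9810.0 * 30.6 * 60.3 * 0.76
P = 13756924.0 W

13756924.0


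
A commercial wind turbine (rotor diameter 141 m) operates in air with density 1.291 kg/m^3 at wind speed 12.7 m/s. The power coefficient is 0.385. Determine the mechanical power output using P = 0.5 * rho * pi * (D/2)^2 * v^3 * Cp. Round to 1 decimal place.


Step 1 -- Compute swept area:
  A = pi * (D/2)^2 = pi * (141/2)^2 = 15614.5 m^2
Step 2 -- Apply wind power equation:
  P = 0.5 * rho * A * v^3 * Cp
  v^3 = 12.7^3 = 2048.383
  P = 0.5 * 1.291 * 15614.5 * 2048.383 * 0.385
  P = 7948702.6 W

7948702.6


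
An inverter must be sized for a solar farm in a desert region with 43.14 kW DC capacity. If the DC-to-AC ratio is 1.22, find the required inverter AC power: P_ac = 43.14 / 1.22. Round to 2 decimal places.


The inverter AC capacity is determined by the DC/AC ratio.
Given: P_dc = 43.14 kW, DC/AC ratio = 1.22
P_ac = P_dc / ratio = 43.14 / 1.22
P_ac = 35.36 kW

35.36


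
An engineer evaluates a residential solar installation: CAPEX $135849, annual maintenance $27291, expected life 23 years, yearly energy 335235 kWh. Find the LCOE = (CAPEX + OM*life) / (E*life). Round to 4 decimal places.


Total cost = CAPEX + OM * lifetime = 135849 + 27291 * 23 = 135849 + 627693 = 763542
Total generation = annual * lifetime = 335235 * 23 = 7710405 kWh
LCOE = 763542 / 7710405
LCOE = 0.0990 $/kWh

0.0990


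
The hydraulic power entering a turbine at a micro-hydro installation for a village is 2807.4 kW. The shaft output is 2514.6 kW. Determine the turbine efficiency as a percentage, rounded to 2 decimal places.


Turbine efficiency = (output power / input power) * 100
eta = (2514.6 / 2807.4) * 100
eta = 89.57%

89.57


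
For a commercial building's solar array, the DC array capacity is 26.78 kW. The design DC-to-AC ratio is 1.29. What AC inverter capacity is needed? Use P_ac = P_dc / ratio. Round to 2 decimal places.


The inverter AC capacity is determined by the DC/AC ratio.
Given: P_dc = 26.78 kW, DC/AC ratio = 1.29
P_ac = P_dc / ratio = 26.78 / 1.29
P_ac = 20.76 kW

20.76


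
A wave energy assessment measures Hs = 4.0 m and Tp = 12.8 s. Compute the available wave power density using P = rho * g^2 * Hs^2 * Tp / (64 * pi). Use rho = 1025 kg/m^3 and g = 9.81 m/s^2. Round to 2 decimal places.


Apply wave power formula:
  g^2 = 9.81^2 = 96.2361
  Hs^2 = 4.0^2 = 16.0
  Numerator = rho * g^2 * Hs^2 * Tp = 1025 * 96.2361 * 16.0 * 12.8 = 20201882.11
  Denominator = 64 * pi = 201.0619
  P = 20201882.11 / 201.0619 = 100475.92 W/m

100475.92


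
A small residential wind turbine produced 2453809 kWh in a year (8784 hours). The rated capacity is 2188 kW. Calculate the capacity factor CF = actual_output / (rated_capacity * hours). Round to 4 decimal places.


Capacity factor = actual output / maximum possible output
Maximum possible = rated * hours = 2188 * 8784 = 19219392 kWh
CF = 2453809 / 19219392
CF = 0.1277

0.1277


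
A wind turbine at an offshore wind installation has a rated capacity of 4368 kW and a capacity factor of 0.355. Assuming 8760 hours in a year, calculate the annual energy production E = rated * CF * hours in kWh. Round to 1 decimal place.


Annual energy = rated_kW * capacity_factor * hours_per_year
Given: P_rated = 4368 kW, CF = 0.355, hours = 8760
E = 4368 * 0.355 * 8760
E = 13583606.4 kWh

13583606.4


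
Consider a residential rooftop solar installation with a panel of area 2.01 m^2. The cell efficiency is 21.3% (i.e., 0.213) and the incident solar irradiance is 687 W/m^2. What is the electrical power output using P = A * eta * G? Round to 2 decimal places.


Use the solar power formula P = A * eta * G.
Given: A = 2.01 m^2, eta = 0.213, G = 687 W/m^2
P = 2.01 * 0.213 * 687
P = 294.13 W

294.13


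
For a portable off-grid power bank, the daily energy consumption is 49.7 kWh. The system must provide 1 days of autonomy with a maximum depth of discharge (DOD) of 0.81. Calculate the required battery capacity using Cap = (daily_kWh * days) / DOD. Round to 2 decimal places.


Total energy needed = daily * days = 49.7 * 1 = 49.7 kWh
Account for depth of discharge:
  Cap = total_energy / DOD = 49.7 / 0.81
  Cap = 61.36 kWh

61.36


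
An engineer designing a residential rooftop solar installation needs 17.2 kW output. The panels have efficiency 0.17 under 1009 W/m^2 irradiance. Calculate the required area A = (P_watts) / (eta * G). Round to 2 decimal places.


Convert target power to watts: P = 17.2 * 1000 = 17200.0 W
Compute denominator: eta * G = 0.17 * 1009 = 171.53
Required area A = P / (eta * G) = 17200.0 / 171.53
A = 100.27 m^2

100.27


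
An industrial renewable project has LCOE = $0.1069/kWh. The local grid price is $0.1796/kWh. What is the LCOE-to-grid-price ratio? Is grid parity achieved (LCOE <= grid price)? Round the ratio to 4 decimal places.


Compare LCOE to grid price:
  LCOE = $0.1069/kWh, Grid price = $0.1796/kWh
  Ratio = LCOE / grid_price = 0.1069 / 0.1796 = 0.5952
  Grid parity achieved (ratio <= 1)? yes

0.5952


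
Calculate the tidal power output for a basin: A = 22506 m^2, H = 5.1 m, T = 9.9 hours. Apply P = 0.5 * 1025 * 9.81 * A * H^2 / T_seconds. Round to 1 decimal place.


Convert period to seconds: T = 9.9 * 3600 = 35640.0 s
H^2 = 5.1^2 = 26.01
P = 0.5 * rho * g * A * H^2 / T
P = 0.5 * 1025 * 9.81 * 22506 * 26.01 / 35640.0
P = 82577.9 W

82577.9


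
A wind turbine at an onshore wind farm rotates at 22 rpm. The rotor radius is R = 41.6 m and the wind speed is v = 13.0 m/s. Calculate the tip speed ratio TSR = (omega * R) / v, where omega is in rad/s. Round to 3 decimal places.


Convert rotational speed to rad/s:
  omega = 22 * 2 * pi / 60 = 2.3038 rad/s
Compute tip speed:
  v_tip = omega * R = 2.3038 * 41.6 = 95.84 m/s
Tip speed ratio:
  TSR = v_tip / v_wind = 95.84 / 13.0 = 7.372

7.372


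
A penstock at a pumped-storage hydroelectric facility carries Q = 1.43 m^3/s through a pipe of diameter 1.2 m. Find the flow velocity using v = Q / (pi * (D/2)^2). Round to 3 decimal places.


Compute pipe cross-sectional area:
  A = pi * (D/2)^2 = pi * (1.2/2)^2 = 1.131 m^2
Calculate velocity:
  v = Q / A = 1.43 / 1.131
  v = 1.264 m/s

1.264


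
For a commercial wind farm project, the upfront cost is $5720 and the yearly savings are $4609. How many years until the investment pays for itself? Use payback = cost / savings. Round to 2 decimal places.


Simple payback period = initial cost / annual savings
Payback = 5720 / 4609
Payback = 1.24 years

1.24


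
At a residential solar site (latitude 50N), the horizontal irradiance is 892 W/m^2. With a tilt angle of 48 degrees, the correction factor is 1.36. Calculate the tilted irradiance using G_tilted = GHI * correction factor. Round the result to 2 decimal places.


Identify the given values:
  GHI = 892 W/m^2, tilt correction factor = 1.36
Apply the formula G_tilted = GHI * factor:
  G_tilted = 892 * 1.36
  G_tilted = 1213.12 W/m^2

1213.12


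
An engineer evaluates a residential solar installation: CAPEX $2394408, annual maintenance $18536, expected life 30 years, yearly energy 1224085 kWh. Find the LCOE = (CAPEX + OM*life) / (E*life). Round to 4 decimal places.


Total cost = CAPEX + OM * lifetime = 2394408 + 18536 * 30 = 2394408 + 556080 = 2950488
Total generation = annual * lifetime = 1224085 * 30 = 36722550 kWh
LCOE = 2950488 / 36722550
LCOE = 0.0803 $/kWh

0.0803


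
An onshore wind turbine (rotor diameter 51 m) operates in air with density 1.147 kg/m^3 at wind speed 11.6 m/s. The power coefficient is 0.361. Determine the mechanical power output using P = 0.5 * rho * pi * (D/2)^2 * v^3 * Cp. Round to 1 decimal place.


Step 1 -- Compute swept area:
  A = pi * (D/2)^2 = pi * (51/2)^2 = 2042.82 m^2
Step 2 -- Apply wind power equation:
  P = 0.5 * rho * A * v^3 * Cp
  v^3 = 11.6^3 = 1560.896
  P = 0.5 * 1.147 * 2042.82 * 1560.896 * 0.361
  P = 660153.3 W

660153.3


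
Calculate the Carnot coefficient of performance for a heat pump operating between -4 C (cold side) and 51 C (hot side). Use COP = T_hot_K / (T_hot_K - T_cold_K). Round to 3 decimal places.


Convert to Kelvin:
  T_hot = 51 + 273.15 = 324.15 K
  T_cold = -4 + 273.15 = 269.15 K
Apply Carnot COP formula:
  COP = T_hot_K / (T_hot_K - T_cold_K) = 324.15 / 55.0
  COP = 5.894

5.894


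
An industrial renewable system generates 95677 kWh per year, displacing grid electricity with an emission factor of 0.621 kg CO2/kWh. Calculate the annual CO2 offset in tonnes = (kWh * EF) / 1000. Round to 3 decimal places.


CO2 offset in kg = generation * emission_factor
CO2 offset = 95677 * 0.621 = 59415.42 kg
Convert to tonnes:
  CO2 offset = 59415.42 / 1000 = 59.415 tonnes

59.415


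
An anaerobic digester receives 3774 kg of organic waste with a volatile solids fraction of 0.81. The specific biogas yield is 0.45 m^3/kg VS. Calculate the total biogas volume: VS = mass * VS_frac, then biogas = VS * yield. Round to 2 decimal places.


Compute volatile solids:
  VS = mass * VS_fraction = 3774 * 0.81 = 3056.94 kg
Calculate biogas volume:
  Biogas = VS * specific_yield = 3056.94 * 0.45
  Biogas = 1375.62 m^3

1375.62
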